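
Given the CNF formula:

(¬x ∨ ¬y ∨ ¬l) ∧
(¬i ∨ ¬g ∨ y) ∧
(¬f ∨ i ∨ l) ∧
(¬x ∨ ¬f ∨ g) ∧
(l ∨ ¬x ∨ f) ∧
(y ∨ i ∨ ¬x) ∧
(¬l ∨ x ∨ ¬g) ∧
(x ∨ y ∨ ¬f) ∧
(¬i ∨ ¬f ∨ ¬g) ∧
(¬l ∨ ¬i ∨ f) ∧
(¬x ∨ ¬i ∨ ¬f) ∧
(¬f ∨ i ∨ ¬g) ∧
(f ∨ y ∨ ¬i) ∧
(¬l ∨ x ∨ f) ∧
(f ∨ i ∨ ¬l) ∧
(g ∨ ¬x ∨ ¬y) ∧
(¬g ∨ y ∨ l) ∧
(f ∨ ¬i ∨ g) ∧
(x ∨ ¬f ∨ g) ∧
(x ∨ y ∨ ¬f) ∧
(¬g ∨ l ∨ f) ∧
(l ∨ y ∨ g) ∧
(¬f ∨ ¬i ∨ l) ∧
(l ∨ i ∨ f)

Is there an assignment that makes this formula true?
No

No, the formula is not satisfiable.

No assignment of truth values to the variables can make all 24 clauses true simultaneously.

The formula is UNSAT (unsatisfiable).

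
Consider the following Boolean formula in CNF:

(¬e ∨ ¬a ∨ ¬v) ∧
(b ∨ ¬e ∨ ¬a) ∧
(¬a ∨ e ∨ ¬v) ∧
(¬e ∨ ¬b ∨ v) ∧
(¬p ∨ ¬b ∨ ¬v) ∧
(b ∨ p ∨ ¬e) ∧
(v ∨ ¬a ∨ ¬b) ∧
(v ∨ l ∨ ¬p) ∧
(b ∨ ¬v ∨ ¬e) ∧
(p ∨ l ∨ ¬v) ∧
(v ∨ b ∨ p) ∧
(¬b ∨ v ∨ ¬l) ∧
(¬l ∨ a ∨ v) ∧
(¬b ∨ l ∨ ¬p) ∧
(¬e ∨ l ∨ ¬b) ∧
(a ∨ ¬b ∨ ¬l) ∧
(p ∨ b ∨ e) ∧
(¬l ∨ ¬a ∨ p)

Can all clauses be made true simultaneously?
Yes

Yes, the formula is satisfiable.

One satisfying assignment is: v=False, p=False, l=False, b=True, a=False, e=False

Verification: With this assignment, all 18 clauses evaluate to true.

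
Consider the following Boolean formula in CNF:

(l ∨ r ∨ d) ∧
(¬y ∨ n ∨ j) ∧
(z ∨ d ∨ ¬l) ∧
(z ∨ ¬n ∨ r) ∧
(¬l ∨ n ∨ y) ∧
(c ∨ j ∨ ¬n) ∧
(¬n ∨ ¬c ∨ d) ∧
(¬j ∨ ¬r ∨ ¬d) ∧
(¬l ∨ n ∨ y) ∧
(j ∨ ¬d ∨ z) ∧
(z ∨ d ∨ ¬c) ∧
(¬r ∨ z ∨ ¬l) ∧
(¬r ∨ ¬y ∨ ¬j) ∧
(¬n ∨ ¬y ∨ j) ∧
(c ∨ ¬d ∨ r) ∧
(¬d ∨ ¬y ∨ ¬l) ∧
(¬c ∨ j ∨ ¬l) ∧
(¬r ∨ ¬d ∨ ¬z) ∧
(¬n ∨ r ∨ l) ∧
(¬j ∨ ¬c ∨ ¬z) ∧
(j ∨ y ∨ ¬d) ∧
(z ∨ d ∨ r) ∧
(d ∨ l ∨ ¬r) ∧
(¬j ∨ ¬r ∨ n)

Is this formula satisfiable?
Yes

Yes, the formula is satisfiable.

One satisfying assignment is: z=True, d=False, y=False, l=True, j=True, n=True, r=True, c=False

Verification: With this assignment, all 24 clauses evaluate to true.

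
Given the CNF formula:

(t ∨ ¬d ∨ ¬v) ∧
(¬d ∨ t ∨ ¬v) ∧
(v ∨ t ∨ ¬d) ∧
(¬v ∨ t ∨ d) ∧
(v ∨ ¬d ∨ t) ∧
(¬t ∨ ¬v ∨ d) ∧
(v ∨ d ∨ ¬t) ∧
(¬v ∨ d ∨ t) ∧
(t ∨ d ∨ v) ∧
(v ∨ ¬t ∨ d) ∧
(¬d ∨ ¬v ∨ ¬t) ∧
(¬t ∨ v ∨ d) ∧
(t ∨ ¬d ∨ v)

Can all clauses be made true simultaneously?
Yes

Yes, the formula is satisfiable.

One satisfying assignment is: d=True, t=True, v=False

Verification: With this assignment, all 13 clauses evaluate to true.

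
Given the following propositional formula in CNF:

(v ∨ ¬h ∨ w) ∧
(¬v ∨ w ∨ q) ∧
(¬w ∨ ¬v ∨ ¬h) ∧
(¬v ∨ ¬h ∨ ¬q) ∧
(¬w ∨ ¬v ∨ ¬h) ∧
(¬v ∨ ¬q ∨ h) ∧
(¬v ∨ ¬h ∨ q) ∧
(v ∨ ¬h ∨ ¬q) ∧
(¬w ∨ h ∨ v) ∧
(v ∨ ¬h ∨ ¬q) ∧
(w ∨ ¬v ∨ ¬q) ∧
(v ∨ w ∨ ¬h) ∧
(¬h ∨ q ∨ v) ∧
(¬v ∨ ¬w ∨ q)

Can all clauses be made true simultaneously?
Yes

Yes, the formula is satisfiable.

One satisfying assignment is: q=False, w=False, v=False, h=False

Verification: With this assignment, all 14 clauses evaluate to true.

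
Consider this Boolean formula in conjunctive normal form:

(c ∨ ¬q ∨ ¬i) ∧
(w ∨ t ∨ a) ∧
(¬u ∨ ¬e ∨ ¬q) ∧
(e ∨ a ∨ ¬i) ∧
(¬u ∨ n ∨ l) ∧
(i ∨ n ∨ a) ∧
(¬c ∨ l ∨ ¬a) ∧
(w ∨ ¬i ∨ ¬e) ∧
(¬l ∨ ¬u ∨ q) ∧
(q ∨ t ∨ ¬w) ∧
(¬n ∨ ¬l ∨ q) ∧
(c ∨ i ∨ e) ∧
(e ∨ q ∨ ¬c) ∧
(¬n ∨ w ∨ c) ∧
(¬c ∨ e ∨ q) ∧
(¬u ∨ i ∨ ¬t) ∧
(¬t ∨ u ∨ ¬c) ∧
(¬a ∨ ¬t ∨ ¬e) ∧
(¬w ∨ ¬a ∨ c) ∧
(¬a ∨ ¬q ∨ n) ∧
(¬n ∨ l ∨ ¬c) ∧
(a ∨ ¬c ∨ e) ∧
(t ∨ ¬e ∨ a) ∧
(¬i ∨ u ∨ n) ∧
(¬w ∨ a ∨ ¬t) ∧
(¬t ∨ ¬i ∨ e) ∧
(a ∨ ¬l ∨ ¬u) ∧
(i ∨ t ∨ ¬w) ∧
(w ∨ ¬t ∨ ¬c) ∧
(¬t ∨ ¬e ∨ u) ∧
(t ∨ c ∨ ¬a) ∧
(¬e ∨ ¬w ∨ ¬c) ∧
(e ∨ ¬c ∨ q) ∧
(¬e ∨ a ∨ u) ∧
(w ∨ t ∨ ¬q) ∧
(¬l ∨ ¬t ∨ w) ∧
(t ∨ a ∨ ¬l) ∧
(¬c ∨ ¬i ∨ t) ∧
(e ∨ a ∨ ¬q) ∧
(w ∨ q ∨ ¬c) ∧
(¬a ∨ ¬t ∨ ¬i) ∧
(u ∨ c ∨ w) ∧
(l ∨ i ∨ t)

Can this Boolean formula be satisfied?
No

No, the formula is not satisfiable.

No assignment of truth values to the variables can make all 43 clauses true simultaneously.

The formula is UNSAT (unsatisfiable).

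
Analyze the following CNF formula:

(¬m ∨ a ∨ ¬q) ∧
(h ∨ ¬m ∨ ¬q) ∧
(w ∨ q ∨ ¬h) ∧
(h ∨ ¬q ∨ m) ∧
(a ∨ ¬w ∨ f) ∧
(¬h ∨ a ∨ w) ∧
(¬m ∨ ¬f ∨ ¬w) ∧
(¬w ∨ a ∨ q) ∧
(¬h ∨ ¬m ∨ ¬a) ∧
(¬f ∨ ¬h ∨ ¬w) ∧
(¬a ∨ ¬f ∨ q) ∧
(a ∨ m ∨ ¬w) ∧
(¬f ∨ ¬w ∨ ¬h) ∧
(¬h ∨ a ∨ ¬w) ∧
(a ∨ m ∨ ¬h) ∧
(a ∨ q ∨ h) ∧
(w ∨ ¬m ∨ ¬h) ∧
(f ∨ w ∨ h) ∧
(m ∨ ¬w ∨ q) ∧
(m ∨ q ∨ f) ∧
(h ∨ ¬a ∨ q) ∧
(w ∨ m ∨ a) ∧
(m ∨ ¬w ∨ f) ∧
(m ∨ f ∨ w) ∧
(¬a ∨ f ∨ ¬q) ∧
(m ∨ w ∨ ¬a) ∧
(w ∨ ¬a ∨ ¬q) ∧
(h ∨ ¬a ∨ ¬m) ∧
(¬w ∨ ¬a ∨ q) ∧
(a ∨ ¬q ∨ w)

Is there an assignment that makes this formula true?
No

No, the formula is not satisfiable.

No assignment of truth values to the variables can make all 30 clauses true simultaneously.

The formula is UNSAT (unsatisfiable).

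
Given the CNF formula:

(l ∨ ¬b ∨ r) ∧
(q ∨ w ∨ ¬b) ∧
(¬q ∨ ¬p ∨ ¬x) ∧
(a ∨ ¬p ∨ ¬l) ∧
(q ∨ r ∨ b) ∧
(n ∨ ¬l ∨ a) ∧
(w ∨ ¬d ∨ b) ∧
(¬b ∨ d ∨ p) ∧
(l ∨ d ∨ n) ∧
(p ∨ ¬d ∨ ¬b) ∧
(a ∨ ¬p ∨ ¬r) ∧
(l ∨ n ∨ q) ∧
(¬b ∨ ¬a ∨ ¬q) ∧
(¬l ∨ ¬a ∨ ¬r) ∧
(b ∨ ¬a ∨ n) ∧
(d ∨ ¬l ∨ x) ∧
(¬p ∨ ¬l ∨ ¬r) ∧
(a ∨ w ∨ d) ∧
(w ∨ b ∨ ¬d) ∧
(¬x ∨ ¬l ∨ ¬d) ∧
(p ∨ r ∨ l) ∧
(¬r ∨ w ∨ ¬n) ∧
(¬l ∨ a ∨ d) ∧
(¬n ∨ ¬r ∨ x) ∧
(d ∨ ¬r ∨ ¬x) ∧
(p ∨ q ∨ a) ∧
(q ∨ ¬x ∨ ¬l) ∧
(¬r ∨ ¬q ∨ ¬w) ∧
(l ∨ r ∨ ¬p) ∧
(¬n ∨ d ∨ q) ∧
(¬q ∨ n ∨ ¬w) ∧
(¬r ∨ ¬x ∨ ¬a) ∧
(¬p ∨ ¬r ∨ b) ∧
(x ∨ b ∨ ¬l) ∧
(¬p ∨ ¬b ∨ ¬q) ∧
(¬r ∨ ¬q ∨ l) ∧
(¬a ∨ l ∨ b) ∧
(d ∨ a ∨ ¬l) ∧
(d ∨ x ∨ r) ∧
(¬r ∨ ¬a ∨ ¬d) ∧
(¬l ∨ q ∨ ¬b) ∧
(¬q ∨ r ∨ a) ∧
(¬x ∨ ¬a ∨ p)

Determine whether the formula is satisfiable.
No

No, the formula is not satisfiable.

No assignment of truth values to the variables can make all 43 clauses true simultaneously.

The formula is UNSAT (unsatisfiable).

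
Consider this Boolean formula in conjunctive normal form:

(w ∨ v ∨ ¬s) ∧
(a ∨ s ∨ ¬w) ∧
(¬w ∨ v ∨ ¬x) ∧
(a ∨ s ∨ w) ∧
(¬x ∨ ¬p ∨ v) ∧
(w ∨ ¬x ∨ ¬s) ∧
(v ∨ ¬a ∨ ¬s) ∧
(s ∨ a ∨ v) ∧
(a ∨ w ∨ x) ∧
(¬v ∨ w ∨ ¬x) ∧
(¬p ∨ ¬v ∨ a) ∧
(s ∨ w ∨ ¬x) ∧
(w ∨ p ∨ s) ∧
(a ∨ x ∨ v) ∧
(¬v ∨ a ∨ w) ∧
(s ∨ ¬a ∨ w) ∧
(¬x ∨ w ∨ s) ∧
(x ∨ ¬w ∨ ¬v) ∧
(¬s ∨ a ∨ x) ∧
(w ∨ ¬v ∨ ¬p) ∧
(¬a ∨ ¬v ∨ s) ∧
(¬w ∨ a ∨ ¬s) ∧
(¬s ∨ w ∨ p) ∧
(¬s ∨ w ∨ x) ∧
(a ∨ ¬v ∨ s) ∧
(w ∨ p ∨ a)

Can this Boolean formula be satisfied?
Yes

Yes, the formula is satisfiable.

One satisfying assignment is: w=True, s=False, a=True, p=False, v=False, x=False

Verification: With this assignment, all 26 clauses evaluate to true.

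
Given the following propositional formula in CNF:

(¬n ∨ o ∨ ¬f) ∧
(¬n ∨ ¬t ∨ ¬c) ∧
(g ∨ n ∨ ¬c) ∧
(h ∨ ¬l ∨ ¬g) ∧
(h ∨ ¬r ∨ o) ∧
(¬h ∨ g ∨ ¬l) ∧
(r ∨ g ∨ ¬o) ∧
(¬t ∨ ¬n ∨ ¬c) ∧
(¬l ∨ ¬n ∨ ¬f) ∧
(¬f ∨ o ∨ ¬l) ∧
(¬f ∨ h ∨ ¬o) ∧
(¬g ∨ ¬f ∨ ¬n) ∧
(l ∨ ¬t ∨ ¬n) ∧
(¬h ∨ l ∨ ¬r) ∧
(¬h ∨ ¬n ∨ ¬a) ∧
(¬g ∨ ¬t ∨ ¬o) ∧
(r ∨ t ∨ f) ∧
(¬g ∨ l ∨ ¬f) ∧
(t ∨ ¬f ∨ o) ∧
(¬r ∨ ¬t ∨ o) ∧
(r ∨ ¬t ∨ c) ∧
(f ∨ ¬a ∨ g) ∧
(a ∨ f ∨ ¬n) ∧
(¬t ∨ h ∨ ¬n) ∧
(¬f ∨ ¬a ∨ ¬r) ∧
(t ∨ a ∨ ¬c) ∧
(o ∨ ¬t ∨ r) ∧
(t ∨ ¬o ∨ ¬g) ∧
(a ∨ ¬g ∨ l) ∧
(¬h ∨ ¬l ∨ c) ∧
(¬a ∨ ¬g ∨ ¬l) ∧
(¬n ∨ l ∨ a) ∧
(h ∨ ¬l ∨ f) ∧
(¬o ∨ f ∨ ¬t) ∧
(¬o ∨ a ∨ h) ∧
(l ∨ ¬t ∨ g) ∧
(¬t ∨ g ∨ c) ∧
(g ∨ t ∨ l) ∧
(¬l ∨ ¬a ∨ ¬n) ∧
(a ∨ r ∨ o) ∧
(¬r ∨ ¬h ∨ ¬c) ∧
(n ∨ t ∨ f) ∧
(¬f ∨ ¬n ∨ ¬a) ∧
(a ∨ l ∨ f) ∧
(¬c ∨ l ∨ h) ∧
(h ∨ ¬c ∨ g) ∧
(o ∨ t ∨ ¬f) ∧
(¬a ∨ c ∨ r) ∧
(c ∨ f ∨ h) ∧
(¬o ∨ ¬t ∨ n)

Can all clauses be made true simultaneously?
No

No, the formula is not satisfiable.

No assignment of truth values to the variables can make all 50 clauses true simultaneously.

The formula is UNSAT (unsatisfiable).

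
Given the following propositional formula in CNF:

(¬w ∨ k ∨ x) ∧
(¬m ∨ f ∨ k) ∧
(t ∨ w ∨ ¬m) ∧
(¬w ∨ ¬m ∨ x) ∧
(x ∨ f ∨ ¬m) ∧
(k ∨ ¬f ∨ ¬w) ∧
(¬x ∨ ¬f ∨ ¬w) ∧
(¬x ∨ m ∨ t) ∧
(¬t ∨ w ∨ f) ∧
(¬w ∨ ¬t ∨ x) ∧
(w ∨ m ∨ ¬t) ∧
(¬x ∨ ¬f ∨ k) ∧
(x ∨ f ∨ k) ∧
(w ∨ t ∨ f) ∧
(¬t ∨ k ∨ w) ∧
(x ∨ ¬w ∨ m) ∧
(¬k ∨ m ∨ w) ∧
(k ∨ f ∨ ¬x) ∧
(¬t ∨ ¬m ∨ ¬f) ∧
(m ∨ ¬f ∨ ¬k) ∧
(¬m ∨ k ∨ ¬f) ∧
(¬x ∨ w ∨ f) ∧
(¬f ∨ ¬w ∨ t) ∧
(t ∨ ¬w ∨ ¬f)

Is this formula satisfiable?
Yes

Yes, the formula is satisfiable.

One satisfying assignment is: k=True, w=True, t=False, f=False, x=True, m=True

Verification: With this assignment, all 24 clauses evaluate to true.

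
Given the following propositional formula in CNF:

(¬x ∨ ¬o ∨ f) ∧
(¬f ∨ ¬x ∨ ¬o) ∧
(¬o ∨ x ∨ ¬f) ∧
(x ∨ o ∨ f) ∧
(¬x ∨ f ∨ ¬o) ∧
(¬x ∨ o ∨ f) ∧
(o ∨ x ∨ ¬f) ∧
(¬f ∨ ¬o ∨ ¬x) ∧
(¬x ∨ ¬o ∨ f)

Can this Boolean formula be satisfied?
Yes

Yes, the formula is satisfiable.

One satisfying assignment is: x=False, f=False, o=True

Verification: With this assignment, all 9 clauses evaluate to true.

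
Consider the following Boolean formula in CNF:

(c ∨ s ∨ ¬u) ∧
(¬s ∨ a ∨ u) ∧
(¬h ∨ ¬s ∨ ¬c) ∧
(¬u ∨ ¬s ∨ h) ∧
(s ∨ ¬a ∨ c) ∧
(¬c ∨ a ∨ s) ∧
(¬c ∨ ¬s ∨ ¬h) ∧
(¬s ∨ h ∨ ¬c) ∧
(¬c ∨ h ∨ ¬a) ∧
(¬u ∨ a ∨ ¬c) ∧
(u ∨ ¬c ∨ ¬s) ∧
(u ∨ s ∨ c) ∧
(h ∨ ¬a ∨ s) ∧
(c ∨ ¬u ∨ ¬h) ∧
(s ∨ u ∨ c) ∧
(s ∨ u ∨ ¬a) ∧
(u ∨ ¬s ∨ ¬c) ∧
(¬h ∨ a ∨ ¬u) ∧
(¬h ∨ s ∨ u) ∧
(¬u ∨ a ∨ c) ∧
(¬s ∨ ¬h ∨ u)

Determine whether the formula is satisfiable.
Yes

Yes, the formula is satisfiable.

One satisfying assignment is: h=False, u=False, c=False, s=True, a=True

Verification: With this assignment, all 21 clauses evaluate to true.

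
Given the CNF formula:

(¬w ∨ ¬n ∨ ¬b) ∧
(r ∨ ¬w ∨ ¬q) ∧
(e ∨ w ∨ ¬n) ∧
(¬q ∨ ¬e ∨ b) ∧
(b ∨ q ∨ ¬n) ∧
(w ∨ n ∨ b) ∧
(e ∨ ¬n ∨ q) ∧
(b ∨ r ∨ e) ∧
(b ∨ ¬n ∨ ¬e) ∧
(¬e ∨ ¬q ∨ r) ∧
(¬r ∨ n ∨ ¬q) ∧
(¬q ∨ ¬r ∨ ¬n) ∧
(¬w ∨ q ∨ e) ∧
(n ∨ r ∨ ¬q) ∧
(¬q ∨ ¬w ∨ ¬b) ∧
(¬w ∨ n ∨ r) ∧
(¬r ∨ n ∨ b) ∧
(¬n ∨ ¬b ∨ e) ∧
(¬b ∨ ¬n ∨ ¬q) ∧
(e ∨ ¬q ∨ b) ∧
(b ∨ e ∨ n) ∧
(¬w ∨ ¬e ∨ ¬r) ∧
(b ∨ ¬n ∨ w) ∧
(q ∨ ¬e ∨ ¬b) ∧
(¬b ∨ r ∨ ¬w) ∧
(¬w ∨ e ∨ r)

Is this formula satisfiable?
Yes

Yes, the formula is satisfiable.

One satisfying assignment is: q=False, n=False, w=False, e=False, r=False, b=True

Verification: With this assignment, all 26 clauses evaluate to true.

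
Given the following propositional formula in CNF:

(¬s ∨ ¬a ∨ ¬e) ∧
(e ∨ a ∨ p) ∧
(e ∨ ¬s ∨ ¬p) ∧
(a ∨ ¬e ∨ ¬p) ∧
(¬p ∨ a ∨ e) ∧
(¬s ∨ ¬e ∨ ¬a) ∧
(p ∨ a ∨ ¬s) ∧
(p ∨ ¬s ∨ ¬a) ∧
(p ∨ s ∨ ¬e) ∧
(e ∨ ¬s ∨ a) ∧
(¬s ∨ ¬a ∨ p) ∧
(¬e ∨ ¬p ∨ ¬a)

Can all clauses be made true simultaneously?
Yes

Yes, the formula is satisfiable.

One satisfying assignment is: a=True, s=False, e=False, p=False

Verification: With this assignment, all 12 clauses evaluate to true.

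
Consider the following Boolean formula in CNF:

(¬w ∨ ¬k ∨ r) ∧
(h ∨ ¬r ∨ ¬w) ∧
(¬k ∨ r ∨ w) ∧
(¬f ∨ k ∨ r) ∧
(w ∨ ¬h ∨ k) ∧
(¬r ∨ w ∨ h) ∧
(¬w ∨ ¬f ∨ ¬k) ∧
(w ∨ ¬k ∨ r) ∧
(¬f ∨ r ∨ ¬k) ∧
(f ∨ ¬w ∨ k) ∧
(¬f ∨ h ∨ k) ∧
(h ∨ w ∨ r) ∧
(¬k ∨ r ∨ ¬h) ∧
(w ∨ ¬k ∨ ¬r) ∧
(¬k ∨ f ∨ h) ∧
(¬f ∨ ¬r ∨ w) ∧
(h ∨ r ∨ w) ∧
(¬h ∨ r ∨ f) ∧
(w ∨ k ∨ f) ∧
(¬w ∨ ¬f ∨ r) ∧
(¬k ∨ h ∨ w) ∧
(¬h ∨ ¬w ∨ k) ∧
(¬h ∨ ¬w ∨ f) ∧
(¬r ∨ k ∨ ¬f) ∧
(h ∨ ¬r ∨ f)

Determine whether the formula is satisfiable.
No

No, the formula is not satisfiable.

No assignment of truth values to the variables can make all 25 clauses true simultaneously.

The formula is UNSAT (unsatisfiable).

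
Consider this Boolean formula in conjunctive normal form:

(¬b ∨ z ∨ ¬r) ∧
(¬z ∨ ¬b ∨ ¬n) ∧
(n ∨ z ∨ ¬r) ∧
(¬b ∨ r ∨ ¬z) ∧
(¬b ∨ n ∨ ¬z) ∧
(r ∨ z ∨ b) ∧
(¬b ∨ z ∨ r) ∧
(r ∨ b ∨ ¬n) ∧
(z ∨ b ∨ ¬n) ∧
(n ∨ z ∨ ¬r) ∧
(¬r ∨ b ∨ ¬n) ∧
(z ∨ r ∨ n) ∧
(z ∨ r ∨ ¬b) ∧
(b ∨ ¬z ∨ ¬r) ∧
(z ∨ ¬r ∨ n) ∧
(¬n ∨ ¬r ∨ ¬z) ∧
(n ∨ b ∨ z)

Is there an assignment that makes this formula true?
Yes

Yes, the formula is satisfiable.

One satisfying assignment is: b=False, r=False, n=False, z=True

Verification: With this assignment, all 17 clauses evaluate to true.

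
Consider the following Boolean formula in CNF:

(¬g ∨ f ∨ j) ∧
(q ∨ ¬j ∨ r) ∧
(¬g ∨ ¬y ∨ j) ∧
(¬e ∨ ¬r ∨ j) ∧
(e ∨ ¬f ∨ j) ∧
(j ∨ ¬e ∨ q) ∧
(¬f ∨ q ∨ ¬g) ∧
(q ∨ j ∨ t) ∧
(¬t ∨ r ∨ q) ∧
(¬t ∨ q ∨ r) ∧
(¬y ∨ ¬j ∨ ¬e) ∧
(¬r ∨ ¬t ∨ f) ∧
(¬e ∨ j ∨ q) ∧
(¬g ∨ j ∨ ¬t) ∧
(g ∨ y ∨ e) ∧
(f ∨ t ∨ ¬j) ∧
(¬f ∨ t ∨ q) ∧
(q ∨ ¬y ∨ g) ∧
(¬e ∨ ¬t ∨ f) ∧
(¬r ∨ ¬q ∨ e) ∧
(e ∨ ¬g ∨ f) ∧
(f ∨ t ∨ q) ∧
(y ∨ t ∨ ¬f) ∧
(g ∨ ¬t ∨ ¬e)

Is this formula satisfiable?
Yes

Yes, the formula is satisfiable.

One satisfying assignment is: y=False, e=True, j=False, g=False, r=False, t=False, q=True, f=False

Verification: With this assignment, all 24 clauses evaluate to true.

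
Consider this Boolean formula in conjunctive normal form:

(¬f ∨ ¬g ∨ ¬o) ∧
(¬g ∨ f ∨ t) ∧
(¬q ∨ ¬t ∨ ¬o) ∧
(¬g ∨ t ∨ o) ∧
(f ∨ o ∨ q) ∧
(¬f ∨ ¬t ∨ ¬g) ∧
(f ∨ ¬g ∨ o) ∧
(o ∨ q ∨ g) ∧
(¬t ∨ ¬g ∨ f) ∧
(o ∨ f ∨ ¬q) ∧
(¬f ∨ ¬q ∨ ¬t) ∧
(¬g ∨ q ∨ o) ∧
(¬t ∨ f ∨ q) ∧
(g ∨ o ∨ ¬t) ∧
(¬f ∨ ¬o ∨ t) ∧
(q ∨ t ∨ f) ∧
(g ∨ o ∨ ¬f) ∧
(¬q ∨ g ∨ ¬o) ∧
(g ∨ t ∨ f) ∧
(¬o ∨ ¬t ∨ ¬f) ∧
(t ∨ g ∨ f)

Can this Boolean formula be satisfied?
No

No, the formula is not satisfiable.

No assignment of truth values to the variables can make all 21 clauses true simultaneously.

The formula is UNSAT (unsatisfiable).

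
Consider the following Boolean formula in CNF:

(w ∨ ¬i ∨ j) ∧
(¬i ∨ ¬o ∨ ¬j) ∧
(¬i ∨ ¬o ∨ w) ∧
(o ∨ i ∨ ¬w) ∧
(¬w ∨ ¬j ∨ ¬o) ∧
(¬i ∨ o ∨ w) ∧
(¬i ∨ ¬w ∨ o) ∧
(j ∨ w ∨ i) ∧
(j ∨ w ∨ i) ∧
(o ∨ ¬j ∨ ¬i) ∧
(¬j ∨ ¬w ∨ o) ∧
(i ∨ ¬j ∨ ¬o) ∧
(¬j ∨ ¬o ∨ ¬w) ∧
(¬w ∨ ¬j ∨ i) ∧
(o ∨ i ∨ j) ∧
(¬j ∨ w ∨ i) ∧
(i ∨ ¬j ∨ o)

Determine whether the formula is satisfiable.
Yes

Yes, the formula is satisfiable.

One satisfying assignment is: i=True, j=False, o=True, w=True

Verification: With this assignment, all 17 clauses evaluate to true.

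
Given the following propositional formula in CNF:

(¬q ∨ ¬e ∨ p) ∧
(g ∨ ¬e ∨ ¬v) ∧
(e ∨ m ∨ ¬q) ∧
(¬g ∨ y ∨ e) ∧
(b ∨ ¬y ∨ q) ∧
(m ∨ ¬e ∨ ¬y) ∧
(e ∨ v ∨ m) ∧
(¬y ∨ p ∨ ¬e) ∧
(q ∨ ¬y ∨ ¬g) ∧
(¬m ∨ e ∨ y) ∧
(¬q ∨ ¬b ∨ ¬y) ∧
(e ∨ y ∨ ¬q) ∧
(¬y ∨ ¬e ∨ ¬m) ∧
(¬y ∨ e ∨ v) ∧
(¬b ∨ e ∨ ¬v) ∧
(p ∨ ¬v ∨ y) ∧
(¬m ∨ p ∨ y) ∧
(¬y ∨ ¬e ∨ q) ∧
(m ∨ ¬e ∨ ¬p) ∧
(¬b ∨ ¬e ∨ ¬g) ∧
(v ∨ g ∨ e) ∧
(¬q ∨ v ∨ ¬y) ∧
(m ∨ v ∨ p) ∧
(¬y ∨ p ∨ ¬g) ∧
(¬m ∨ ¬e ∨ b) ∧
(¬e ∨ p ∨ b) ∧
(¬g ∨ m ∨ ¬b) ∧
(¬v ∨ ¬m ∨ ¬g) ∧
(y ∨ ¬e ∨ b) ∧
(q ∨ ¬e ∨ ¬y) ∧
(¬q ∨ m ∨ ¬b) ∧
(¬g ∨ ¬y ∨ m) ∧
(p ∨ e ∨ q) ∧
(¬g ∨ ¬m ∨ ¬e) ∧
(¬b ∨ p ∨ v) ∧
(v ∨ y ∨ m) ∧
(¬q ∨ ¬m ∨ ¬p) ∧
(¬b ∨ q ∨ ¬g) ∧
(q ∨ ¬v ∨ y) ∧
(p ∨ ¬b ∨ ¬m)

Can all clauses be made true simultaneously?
Yes

Yes, the formula is satisfiable.

One satisfying assignment is: p=True, g=False, y=False, e=True, v=False, b=True, q=False, m=True

Verification: With this assignment, all 40 clauses evaluate to true.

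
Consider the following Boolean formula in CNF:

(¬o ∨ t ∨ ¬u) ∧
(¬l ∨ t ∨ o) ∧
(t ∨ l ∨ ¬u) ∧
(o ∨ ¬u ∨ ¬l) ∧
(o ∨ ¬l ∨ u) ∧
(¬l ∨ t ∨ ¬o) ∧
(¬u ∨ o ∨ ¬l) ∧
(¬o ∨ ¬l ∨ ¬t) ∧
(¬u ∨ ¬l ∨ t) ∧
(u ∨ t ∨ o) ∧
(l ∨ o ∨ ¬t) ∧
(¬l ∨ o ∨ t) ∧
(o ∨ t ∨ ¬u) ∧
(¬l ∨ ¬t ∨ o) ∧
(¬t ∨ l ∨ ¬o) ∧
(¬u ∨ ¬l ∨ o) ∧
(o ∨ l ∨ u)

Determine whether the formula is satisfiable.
Yes

Yes, the formula is satisfiable.

One satisfying assignment is: u=False, o=True, t=False, l=False

Verification: With this assignment, all 17 clauses evaluate to true.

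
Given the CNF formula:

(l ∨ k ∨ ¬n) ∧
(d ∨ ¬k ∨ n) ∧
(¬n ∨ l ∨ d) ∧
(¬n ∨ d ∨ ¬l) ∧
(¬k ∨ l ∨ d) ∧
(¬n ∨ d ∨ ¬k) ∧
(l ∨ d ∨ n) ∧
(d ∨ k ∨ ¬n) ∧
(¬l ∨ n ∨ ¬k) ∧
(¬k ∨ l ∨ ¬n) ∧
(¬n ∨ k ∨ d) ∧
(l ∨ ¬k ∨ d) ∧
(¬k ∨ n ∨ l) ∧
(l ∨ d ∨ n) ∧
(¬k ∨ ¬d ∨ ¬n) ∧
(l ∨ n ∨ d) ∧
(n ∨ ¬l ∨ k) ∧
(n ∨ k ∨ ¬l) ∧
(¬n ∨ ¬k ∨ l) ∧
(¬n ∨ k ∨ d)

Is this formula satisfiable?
Yes

Yes, the formula is satisfiable.

One satisfying assignment is: l=True, d=True, n=True, k=False

Verification: With this assignment, all 20 clauses evaluate to true.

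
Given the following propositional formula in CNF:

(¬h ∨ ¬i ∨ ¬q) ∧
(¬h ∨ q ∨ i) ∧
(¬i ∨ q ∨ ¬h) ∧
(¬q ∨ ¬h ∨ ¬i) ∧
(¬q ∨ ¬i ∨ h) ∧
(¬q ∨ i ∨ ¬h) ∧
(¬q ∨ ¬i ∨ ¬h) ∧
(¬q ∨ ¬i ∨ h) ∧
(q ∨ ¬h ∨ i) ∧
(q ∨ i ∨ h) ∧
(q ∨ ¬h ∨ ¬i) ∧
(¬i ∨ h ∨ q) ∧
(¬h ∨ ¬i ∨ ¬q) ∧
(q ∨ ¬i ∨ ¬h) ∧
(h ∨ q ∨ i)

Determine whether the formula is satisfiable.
Yes

Yes, the formula is satisfiable.

One satisfying assignment is: i=False, h=False, q=True

Verification: With this assignment, all 15 clauses evaluate to true.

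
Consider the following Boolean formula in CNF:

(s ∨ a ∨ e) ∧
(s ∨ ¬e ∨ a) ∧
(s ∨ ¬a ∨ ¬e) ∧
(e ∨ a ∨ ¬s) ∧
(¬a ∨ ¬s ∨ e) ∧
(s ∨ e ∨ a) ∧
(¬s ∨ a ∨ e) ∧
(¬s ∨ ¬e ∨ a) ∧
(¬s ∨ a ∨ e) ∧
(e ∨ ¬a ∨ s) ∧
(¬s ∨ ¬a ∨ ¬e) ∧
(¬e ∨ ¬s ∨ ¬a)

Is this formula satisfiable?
No

No, the formula is not satisfiable.

No assignment of truth values to the variables can make all 12 clauses true simultaneously.

The formula is UNSAT (unsatisfiable).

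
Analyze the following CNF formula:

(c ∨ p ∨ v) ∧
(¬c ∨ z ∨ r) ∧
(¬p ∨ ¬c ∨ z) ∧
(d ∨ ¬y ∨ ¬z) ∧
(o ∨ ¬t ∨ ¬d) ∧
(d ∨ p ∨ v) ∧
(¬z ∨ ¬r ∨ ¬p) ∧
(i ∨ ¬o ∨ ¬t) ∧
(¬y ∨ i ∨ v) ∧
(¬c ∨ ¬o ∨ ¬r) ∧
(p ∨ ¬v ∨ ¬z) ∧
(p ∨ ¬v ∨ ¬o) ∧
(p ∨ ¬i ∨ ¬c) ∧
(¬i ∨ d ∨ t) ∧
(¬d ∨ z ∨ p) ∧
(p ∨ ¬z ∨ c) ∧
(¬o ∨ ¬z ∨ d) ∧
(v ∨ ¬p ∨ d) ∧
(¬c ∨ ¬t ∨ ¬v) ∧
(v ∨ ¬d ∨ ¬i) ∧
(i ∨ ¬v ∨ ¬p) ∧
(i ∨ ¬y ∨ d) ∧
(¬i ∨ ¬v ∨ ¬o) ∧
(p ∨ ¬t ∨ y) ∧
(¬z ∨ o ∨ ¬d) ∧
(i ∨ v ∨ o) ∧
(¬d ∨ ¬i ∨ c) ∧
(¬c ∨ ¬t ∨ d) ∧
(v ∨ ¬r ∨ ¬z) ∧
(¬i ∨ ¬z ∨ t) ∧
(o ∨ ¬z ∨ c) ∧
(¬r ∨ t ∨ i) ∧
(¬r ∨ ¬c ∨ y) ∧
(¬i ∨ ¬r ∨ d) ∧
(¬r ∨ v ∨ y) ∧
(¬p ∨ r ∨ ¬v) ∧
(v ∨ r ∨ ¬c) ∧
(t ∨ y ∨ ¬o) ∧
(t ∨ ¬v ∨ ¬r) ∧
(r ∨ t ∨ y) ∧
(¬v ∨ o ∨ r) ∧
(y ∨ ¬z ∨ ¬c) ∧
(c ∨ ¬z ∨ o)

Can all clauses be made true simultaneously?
No

No, the formula is not satisfiable.

No assignment of truth values to the variables can make all 43 clauses true simultaneously.

The formula is UNSAT (unsatisfiable).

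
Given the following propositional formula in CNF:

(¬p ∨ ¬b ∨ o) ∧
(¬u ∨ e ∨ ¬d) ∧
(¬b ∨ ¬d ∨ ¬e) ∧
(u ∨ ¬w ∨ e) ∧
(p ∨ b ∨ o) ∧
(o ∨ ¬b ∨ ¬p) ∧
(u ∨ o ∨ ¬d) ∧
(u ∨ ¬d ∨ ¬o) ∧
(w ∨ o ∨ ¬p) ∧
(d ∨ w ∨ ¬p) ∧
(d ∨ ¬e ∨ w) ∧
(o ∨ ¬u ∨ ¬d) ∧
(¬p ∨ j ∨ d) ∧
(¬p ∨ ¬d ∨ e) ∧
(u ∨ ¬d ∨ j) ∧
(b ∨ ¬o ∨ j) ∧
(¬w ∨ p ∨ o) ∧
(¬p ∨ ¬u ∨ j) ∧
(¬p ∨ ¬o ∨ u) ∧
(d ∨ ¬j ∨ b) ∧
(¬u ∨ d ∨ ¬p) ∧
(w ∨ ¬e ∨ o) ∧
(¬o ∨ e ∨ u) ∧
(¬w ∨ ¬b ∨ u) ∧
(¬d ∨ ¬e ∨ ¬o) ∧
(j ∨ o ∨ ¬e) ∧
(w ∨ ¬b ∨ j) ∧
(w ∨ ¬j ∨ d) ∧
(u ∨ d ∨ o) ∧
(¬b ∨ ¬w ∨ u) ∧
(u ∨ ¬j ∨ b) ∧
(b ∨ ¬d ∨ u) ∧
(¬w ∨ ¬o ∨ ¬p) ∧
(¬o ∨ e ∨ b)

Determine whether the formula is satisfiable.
Yes

Yes, the formula is satisfiable.

One satisfying assignment is: j=False, b=True, o=True, w=True, p=False, d=False, e=False, u=True

Verification: With this assignment, all 34 clauses evaluate to true.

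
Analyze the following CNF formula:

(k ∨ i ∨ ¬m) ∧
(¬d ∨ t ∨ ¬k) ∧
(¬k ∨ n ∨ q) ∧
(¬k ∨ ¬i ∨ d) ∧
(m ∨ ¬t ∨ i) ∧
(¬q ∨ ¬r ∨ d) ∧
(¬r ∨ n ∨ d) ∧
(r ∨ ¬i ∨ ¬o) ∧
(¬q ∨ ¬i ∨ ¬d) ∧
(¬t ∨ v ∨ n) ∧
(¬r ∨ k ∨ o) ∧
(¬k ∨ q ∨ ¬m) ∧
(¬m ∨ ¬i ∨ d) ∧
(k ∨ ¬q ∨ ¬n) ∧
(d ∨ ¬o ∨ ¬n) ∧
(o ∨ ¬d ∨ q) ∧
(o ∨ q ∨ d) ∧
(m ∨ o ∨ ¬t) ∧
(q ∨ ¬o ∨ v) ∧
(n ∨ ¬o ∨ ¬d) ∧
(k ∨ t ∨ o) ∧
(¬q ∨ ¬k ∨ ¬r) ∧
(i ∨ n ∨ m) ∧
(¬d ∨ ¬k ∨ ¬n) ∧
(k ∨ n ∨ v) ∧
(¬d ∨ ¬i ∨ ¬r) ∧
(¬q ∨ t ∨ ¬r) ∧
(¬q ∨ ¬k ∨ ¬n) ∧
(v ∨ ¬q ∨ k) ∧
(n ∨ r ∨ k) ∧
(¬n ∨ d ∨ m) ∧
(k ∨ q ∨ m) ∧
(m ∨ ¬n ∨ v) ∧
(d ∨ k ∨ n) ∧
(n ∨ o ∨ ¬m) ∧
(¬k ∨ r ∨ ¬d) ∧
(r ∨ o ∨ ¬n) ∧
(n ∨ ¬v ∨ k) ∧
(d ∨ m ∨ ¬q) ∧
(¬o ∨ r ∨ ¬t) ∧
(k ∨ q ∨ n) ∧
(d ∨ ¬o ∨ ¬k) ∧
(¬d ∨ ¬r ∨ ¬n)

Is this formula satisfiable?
No

No, the formula is not satisfiable.

No assignment of truth values to the variables can make all 43 clauses true simultaneously.

The formula is UNSAT (unsatisfiable).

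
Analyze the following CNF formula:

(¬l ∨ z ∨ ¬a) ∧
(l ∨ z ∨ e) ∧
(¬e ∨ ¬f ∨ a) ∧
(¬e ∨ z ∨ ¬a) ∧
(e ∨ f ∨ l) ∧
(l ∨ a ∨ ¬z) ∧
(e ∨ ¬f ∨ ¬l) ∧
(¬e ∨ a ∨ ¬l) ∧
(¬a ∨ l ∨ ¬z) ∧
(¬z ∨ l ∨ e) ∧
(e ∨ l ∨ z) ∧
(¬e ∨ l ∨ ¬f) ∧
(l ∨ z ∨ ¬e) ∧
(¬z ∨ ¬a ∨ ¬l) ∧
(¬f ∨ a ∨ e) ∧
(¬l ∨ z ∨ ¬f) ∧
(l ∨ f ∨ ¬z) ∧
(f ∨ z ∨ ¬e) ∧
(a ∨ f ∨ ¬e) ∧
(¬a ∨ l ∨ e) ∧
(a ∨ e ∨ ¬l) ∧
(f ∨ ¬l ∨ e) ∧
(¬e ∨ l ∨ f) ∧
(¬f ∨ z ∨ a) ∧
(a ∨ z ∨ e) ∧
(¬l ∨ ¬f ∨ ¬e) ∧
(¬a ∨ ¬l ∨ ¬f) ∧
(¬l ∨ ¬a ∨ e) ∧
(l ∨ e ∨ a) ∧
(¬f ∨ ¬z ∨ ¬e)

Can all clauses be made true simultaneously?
No

No, the formula is not satisfiable.

No assignment of truth values to the variables can make all 30 clauses true simultaneously.

The formula is UNSAT (unsatisfiable).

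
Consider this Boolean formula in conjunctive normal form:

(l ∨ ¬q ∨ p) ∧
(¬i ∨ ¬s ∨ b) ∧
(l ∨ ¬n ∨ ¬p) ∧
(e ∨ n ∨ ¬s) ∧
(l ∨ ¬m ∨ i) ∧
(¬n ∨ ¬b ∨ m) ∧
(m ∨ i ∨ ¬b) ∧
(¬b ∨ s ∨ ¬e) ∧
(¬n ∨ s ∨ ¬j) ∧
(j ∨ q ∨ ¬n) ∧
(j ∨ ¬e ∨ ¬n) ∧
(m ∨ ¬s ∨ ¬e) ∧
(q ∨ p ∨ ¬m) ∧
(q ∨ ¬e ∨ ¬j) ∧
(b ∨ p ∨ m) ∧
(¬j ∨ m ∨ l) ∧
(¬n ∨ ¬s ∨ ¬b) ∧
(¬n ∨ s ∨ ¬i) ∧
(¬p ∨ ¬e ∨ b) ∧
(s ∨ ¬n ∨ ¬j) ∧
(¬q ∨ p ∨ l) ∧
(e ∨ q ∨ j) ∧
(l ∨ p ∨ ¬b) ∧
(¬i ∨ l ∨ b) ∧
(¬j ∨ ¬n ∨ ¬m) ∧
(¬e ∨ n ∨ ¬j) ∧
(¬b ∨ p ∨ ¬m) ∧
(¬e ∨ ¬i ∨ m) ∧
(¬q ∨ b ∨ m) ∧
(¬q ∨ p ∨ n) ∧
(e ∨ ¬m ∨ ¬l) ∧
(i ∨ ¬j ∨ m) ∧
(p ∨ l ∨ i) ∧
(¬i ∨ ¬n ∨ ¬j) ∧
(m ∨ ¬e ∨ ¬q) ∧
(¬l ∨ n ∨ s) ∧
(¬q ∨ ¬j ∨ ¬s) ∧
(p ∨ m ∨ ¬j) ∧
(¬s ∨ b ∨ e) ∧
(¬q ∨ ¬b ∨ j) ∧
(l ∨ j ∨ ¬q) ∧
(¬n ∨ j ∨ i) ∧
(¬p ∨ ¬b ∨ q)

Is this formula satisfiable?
Yes

Yes, the formula is satisfiable.

One satisfying assignment is: s=False, m=True, q=True, n=False, b=True, e=False, i=True, j=True, p=True, l=False

Verification: With this assignment, all 43 clauses evaluate to true.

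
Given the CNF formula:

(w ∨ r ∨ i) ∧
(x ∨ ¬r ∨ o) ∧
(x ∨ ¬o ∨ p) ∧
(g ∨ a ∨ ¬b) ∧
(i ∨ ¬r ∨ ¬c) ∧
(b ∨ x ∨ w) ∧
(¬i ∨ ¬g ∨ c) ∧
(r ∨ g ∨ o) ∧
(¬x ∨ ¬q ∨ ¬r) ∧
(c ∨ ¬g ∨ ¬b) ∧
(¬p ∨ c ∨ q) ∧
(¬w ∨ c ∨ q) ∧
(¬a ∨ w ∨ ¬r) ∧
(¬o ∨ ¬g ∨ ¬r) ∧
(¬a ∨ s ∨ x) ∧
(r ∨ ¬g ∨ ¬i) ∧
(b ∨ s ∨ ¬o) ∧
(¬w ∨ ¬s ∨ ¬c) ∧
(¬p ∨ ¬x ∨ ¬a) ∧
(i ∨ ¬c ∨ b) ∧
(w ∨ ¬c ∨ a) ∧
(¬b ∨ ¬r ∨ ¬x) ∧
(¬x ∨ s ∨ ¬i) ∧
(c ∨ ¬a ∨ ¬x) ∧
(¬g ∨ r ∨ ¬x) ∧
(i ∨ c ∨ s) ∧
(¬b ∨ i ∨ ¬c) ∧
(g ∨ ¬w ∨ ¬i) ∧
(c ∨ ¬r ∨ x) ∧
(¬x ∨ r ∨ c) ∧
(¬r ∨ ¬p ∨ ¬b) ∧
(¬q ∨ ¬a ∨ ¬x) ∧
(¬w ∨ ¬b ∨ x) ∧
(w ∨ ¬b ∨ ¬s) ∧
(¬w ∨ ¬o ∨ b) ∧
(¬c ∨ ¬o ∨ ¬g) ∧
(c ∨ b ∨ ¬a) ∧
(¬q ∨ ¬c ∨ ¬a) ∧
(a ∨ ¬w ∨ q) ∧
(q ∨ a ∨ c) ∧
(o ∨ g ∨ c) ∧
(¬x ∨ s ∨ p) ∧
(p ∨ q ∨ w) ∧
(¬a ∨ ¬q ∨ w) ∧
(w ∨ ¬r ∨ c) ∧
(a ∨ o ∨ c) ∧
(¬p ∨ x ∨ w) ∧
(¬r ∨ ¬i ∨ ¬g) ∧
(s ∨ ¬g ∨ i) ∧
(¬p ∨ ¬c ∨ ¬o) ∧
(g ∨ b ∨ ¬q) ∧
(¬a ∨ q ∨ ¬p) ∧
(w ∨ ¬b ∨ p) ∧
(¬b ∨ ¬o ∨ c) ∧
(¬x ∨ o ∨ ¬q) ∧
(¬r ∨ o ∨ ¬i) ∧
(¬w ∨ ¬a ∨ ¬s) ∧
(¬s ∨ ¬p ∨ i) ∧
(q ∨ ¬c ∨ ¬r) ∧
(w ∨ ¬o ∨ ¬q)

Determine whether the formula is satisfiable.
No

No, the formula is not satisfiable.

No assignment of truth values to the variables can make all 60 clauses true simultaneously.

The formula is UNSAT (unsatisfiable).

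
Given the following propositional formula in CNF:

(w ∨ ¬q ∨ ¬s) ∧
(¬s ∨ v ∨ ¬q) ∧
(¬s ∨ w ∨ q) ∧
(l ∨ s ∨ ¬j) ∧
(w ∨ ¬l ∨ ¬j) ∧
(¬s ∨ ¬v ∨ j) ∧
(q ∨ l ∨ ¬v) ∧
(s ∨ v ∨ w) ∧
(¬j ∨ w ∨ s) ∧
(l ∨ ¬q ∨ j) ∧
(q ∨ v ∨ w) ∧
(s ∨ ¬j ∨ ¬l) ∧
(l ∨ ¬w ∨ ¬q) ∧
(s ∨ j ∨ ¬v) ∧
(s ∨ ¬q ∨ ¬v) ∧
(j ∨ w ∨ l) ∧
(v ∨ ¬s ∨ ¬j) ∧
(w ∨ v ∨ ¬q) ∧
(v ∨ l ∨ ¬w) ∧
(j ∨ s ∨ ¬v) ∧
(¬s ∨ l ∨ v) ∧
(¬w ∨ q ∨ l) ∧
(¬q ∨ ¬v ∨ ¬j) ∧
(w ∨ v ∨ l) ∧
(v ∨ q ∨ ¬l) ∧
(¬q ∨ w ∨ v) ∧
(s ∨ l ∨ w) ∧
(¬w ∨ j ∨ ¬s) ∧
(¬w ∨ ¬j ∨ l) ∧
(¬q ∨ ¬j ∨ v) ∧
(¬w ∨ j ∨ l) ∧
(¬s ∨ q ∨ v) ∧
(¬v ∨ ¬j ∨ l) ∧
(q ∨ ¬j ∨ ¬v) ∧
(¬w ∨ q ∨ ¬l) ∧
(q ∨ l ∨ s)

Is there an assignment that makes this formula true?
Yes

Yes, the formula is satisfiable.

One satisfying assignment is: v=False, s=False, j=False, l=True, q=True, w=True

Verification: With this assignment, all 36 clauses evaluate to true.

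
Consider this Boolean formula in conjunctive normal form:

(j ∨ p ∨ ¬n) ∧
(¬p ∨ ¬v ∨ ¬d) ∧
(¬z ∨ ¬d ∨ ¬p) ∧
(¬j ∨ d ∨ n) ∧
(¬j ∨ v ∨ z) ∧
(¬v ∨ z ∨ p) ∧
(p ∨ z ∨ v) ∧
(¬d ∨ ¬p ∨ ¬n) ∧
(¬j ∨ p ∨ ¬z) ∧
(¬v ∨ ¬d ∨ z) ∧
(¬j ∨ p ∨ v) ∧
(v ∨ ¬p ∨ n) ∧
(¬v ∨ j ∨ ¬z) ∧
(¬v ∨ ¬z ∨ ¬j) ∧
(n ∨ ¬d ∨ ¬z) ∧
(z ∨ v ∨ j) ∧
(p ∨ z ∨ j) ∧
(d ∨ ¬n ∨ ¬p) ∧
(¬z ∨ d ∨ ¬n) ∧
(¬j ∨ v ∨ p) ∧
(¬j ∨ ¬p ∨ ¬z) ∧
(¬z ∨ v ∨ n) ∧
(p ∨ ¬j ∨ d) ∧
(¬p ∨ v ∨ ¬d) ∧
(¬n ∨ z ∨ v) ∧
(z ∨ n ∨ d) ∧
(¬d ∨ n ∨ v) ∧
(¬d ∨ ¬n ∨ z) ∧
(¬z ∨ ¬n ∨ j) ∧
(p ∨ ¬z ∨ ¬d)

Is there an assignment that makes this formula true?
No

No, the formula is not satisfiable.

No assignment of truth values to the variables can make all 30 clauses true simultaneously.

The formula is UNSAT (unsatisfiable).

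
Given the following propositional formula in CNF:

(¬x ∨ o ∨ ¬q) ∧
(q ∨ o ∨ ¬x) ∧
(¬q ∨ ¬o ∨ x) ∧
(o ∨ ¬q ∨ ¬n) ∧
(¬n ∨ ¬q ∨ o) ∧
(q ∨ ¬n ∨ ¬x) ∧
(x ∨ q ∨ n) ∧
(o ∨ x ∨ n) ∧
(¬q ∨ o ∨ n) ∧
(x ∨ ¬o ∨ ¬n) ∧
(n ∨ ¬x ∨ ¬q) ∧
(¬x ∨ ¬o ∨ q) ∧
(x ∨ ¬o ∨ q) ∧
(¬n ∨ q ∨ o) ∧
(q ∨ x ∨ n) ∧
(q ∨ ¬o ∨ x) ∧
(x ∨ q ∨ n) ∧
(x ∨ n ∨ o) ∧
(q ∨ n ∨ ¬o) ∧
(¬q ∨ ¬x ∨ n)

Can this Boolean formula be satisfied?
Yes

Yes, the formula is satisfiable.

One satisfying assignment is: n=True, o=True, q=True, x=True

Verification: With this assignment, all 20 clauses evaluate to true.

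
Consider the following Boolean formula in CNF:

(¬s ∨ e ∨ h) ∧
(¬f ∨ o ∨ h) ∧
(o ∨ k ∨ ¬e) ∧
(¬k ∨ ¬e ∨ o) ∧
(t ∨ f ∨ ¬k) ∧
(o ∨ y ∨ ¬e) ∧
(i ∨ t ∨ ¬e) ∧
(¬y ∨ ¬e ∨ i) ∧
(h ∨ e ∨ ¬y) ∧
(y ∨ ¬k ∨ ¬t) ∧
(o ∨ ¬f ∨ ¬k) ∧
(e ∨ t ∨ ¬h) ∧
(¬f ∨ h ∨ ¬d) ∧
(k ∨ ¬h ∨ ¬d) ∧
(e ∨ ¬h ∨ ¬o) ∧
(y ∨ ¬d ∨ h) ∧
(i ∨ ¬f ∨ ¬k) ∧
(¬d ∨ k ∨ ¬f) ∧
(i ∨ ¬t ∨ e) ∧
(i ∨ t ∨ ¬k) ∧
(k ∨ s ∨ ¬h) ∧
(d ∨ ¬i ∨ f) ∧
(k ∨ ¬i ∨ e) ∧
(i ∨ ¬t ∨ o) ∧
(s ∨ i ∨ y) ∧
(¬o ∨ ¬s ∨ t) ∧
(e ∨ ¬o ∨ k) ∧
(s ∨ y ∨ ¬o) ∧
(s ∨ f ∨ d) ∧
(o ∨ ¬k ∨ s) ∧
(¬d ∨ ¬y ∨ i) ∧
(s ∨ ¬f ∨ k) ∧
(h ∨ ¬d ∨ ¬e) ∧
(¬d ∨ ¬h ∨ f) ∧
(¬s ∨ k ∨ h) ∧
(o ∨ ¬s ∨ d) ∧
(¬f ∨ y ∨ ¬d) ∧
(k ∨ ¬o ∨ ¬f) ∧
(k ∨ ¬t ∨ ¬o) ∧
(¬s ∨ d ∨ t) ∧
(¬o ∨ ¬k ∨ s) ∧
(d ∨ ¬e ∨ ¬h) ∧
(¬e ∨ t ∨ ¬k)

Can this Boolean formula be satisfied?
Yes

Yes, the formula is satisfiable.

One satisfying assignment is: t=True, s=True, o=True, k=True, i=True, f=True, e=True, h=False, d=False, y=True

Verification: With this assignment, all 43 clauses evaluate to true.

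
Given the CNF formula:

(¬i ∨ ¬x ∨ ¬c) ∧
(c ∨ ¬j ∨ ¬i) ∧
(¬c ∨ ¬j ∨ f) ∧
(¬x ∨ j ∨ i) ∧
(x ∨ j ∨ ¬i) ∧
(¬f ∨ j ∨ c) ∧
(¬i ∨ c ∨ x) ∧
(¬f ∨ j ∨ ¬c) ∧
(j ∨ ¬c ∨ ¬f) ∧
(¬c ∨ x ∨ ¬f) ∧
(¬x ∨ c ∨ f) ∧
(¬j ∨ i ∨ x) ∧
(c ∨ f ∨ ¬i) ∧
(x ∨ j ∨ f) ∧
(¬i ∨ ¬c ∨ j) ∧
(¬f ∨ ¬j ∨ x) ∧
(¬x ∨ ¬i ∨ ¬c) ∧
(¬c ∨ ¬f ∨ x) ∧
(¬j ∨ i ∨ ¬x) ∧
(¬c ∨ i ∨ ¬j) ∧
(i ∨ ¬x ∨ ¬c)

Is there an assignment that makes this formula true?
No

No, the formula is not satisfiable.

No assignment of truth values to the variables can make all 21 clauses true simultaneously.

The formula is UNSAT (unsatisfiable).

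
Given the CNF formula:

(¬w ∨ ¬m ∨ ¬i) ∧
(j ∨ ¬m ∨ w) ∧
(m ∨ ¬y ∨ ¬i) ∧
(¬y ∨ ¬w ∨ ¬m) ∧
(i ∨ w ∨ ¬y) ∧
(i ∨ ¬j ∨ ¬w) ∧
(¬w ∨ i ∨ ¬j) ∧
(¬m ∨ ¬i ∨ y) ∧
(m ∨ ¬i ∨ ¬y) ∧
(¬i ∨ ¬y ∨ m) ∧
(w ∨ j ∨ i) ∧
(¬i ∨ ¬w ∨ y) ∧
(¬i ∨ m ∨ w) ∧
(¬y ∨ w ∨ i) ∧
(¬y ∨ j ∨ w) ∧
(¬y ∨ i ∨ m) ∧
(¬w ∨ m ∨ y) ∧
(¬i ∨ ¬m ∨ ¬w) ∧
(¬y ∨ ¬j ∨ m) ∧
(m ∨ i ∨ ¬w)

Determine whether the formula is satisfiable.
Yes

Yes, the formula is satisfiable.

One satisfying assignment is: m=False, w=False, y=False, j=True, i=False

Verification: With this assignment, all 20 clauses evaluate to true.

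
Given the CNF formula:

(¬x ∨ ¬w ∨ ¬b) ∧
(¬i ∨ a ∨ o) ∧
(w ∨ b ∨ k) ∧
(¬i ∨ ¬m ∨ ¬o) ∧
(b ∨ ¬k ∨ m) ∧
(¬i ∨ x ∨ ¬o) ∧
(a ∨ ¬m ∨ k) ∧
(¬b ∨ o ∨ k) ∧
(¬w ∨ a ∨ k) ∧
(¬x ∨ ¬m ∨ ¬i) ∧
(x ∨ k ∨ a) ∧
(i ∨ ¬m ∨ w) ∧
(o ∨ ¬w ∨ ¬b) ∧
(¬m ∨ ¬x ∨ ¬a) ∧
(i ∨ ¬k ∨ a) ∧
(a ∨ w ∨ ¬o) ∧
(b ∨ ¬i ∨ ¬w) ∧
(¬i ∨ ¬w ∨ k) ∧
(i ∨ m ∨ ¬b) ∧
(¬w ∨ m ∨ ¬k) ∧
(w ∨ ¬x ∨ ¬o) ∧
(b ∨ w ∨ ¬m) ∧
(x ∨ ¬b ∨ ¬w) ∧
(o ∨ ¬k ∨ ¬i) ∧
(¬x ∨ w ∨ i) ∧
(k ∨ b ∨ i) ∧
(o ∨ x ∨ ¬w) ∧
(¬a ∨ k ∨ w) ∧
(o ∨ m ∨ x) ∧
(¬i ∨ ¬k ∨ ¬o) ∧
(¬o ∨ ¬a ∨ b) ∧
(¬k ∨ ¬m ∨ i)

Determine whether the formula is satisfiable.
No

No, the formula is not satisfiable.

No assignment of truth values to the variables can make all 32 clauses true simultaneously.

The formula is UNSAT (unsatisfiable).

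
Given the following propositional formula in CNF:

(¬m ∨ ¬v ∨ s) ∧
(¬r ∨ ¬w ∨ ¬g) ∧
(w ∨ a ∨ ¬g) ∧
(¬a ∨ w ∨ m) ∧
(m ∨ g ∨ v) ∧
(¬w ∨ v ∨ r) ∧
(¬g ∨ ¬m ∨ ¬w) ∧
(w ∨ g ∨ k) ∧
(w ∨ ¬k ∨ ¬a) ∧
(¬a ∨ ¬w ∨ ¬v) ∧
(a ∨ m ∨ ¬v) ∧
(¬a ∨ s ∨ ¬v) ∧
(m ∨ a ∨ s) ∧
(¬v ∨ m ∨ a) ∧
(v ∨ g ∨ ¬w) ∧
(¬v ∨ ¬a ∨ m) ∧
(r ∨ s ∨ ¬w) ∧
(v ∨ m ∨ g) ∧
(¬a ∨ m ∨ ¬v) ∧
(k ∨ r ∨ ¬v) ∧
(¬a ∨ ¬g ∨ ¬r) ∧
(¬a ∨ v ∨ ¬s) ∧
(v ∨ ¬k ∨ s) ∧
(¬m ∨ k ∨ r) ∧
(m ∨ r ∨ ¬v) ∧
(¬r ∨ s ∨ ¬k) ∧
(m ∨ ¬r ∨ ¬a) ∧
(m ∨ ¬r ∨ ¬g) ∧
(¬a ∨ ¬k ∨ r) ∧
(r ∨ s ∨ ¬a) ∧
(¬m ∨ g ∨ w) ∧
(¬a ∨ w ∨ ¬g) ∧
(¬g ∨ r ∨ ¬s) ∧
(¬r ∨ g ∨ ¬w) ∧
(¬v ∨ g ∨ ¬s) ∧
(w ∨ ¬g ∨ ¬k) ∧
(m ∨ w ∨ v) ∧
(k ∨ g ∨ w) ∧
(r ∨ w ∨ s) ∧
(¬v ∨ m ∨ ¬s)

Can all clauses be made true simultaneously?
No

No, the formula is not satisfiable.

No assignment of truth values to the variables can make all 40 clauses true simultaneously.

The formula is UNSAT (unsatisfiable).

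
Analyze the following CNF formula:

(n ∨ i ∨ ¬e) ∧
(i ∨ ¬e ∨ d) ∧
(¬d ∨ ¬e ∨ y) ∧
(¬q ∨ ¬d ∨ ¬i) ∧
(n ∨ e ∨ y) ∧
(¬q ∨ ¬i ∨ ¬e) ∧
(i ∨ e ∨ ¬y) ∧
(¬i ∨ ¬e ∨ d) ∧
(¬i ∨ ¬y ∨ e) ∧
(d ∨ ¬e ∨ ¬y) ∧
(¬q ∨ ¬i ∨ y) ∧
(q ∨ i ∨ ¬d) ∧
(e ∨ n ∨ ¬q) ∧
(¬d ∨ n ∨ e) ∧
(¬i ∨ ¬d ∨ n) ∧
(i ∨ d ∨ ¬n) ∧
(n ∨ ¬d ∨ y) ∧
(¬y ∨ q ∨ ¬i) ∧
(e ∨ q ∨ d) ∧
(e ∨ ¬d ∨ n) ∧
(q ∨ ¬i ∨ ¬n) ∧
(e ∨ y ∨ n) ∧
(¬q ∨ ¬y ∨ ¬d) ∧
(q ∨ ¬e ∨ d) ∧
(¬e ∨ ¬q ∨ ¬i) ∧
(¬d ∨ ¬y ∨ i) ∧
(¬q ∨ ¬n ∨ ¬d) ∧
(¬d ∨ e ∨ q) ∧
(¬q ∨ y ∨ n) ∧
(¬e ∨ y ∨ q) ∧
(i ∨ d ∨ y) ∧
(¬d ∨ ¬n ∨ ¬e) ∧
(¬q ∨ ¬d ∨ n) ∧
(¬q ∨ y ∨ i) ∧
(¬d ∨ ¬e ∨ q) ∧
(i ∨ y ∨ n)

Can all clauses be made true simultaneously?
No

No, the formula is not satisfiable.

No assignment of truth values to the variables can make all 36 clauses true simultaneously.

The formula is UNSAT (unsatisfiable).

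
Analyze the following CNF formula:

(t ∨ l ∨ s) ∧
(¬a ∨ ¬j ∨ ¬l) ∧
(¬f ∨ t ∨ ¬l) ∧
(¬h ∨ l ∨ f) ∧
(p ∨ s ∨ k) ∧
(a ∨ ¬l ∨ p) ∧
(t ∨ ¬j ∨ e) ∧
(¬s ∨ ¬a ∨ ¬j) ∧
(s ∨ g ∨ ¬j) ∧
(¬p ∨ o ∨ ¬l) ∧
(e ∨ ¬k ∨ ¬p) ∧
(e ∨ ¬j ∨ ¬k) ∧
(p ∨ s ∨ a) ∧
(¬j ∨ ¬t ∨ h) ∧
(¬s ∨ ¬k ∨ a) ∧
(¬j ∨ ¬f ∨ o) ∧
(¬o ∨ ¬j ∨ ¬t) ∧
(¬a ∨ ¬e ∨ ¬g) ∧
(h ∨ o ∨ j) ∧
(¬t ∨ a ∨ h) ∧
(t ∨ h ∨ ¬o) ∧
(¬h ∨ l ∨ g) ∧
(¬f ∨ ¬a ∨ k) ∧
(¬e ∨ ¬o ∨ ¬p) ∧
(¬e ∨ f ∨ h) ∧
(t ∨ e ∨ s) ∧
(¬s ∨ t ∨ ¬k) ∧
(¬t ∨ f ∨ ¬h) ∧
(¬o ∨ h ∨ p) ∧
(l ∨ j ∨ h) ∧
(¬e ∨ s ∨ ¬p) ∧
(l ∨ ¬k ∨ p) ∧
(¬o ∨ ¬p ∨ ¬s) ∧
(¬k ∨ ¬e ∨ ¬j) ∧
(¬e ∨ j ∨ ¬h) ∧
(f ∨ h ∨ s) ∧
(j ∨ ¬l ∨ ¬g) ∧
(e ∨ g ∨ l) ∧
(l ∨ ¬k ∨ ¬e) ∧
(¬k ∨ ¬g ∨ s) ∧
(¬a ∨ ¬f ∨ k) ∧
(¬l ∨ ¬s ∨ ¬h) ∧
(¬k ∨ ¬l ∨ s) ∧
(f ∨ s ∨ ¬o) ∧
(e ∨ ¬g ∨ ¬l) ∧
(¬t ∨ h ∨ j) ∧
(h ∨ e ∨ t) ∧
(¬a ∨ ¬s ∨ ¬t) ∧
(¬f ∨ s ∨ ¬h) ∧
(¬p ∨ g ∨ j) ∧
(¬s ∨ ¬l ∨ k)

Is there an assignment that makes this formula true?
Yes

Yes, the formula is satisfiable.

One satisfying assignment is: k=False, t=True, f=True, s=True, o=False, l=False, e=False, a=False, h=True, g=True, j=False, p=False

Verification: With this assignment, all 51 clauses evaluate to true.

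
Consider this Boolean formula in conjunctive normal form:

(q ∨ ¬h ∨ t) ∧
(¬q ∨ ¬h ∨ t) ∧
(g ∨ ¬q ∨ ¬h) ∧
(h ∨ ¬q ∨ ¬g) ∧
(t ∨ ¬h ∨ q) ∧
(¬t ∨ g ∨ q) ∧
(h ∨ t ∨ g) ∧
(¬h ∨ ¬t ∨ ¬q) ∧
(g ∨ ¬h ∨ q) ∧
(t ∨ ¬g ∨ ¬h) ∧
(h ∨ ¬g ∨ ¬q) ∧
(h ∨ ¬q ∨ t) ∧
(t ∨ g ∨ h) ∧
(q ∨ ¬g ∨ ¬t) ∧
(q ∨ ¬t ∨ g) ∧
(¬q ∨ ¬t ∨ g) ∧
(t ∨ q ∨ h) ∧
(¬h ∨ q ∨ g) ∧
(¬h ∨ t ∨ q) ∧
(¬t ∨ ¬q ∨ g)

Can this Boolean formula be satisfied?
No

No, the formula is not satisfiable.

No assignment of truth values to the variables can make all 20 clauses true simultaneously.

The formula is UNSAT (unsatisfiable).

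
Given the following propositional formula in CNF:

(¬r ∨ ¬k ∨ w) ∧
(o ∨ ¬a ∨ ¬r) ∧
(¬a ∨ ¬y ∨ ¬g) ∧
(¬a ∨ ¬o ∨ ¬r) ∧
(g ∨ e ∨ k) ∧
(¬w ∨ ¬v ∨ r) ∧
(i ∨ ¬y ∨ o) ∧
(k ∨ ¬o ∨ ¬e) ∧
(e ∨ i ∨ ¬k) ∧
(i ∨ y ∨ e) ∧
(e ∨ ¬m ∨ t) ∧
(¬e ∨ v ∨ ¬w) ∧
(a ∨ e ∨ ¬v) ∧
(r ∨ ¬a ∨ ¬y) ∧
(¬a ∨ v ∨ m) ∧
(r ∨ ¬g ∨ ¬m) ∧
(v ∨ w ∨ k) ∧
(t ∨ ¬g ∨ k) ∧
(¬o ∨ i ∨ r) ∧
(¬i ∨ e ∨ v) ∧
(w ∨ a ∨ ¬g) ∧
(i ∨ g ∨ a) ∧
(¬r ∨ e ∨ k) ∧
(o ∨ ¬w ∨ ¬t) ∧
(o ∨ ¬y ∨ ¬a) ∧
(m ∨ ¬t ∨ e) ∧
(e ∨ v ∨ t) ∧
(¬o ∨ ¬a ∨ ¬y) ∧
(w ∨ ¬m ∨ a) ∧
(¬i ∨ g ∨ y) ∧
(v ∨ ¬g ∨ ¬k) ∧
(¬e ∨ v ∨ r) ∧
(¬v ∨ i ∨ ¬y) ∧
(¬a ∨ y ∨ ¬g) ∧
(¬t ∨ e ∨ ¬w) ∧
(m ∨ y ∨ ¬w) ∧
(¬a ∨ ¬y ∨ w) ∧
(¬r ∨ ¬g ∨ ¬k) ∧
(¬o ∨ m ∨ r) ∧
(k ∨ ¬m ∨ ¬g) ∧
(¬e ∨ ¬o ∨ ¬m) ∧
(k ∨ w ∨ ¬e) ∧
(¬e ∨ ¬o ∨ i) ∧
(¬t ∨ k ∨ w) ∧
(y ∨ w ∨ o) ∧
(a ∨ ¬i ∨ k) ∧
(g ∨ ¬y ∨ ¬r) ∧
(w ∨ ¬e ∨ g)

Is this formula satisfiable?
No

No, the formula is not satisfiable.

No assignment of truth values to the variables can make all 48 clauses true simultaneously.

The formula is UNSAT (unsatisfiable).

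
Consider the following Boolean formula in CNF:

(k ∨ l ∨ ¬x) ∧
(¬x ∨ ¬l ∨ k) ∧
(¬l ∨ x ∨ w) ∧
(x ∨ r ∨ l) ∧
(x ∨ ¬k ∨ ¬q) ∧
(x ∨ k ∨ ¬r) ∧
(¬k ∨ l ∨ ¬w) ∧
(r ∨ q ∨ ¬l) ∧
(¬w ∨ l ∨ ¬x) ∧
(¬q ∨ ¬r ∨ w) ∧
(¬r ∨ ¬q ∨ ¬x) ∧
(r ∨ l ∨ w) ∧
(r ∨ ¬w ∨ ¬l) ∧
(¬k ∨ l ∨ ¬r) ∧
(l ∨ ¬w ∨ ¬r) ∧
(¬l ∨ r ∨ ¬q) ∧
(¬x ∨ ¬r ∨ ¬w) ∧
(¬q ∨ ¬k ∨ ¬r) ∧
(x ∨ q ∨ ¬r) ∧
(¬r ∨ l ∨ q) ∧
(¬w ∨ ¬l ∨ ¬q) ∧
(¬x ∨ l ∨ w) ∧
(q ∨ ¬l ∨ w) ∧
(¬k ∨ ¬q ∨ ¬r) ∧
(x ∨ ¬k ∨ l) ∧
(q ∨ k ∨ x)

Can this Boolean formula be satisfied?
No

No, the formula is not satisfiable.

No assignment of truth values to the variables can make all 26 clauses true simultaneously.

The formula is UNSAT (unsatisfiable).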